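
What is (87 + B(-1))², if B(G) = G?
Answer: 7396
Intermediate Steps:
(87 + B(-1))² = (87 - 1)² = 86² = 7396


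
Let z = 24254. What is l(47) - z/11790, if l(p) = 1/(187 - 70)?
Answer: -17444/8515 ≈ -2.0486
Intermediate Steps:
l(p) = 1/117
l(47) - z/11790 = 1/117 - 24254/11790 = 1/117 - 1*12127/5895 = 1/117 - 12127/5895 = -17444/8515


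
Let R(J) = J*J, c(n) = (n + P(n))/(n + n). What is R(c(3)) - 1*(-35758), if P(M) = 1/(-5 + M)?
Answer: 5149177/144 ≈ 35758.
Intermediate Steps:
c(n) = (n + 1/(-5 + n))/(2*n) (c(n) = (n + 1/(-5 + n))/(n + n) = (n + 1/(-5 + n))/((2*n)) = (n + 1/(-5 + n))*(1/(2*n)) = (n + 1/(-5 + n))/(2*n))
R(J) = J²
R(c(3)) - 1*(-35758) = ((½)*(1 + 3*(-5 + 3))/(3*(-5 + 3)))² - 1*(-35758) = ((½)*(⅓)*(1 + 3*(-2))/(-2))² + 35758 = ((½)*(⅓)*(-½)*(1 - 6))² + 35758 = ((½)*(⅓)*(-½)*(-5))² + 35758 = (5/12)² + 35758 = 25/144 + 35758 = 5149177/144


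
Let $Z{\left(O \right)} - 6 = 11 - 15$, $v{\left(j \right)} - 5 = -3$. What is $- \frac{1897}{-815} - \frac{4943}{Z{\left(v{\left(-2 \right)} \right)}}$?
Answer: $- \frac{4024751}{1630} \approx -2469.2$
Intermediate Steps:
$v{\left(j \right)} = 2$ ($v{\left(j \right)} = 5 - 3 = 2$)
$Z{\left(O \right)} = 2$ ($Z{\left(O \right)} = 6 + \left(11 - 15\right) = 6 - 4 = 2$)
$- \frac{1897}{-815} - \frac{4943}{Z{\left(v{\left(-2 \right)} \right)}} = - \frac{1897}{-815} - \frac{4943}{2} = \left(-1897\right) \left(- \frac{1}{815}\right) - \frac{4943}{2} = \frac{1897}{815} - \frac{4943}{2} = - \frac{4024751}{1630}$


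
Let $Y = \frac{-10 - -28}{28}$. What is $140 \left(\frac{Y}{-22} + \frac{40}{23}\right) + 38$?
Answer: $\frac{70179}{253} \approx 277.39$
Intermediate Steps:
$Y = \frac{9}{14}$ ($Y = \left(-10 + 28\right) \frac{1}{28} = 18 \cdot \frac{1}{28} = \frac{9}{14} \approx 0.64286$)
$140 \left(\frac{Y}{-22} + \frac{40}{23}\right) + 38 = 140 \left(\frac{9}{14 \left(-22\right)} + \frac{40}{23}\right) + 38 = 140 \left(\frac{9}{14} \left(- \frac{1}{22}\right) + 40 \cdot \frac{1}{23}\right) + 38 = 140 \left(- \frac{9}{308} + \frac{40}{23}\right) + 38 = 140 \cdot \frac{12113}{7084} + 38 = \frac{60565}{253} + 38 = \frac{70179}{253}$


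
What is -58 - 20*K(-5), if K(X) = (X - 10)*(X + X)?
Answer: -3058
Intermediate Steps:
K(X) = 2*X*(-10 + X) (K(X) = (-10 + X)*(2*X) = 2*X*(-10 + X))
-58 - 20*K(-5) = -58 - 40*(-5)*(-10 - 5) = -58 - 40*(-5)*(-15) = -58 - 20*150 = -58 - 3000 = -3058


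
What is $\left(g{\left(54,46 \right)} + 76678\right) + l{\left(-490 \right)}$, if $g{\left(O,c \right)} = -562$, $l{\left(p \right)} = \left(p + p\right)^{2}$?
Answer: $1036516$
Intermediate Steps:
$l{\left(p \right)} = 4 p^{2}$ ($l{\left(p \right)} = \left(2 p\right)^{2} = 4 p^{2}$)
$\left(g{\left(54,46 \right)} + 76678\right) + l{\left(-490 \right)} = \left(-562 + 76678\right) + 4 \left(-490\right)^{2} = 76116 + 4 \cdot 240100 = 76116 + 960400 = 1036516$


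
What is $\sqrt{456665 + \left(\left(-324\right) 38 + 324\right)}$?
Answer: $\sqrt{444677} \approx 666.84$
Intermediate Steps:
$\sqrt{456665 + \left(\left(-324\right) 38 + 324\right)} = \sqrt{456665 + \left(-12312 + 324\right)} = \sqrt{456665 - 11988} = \sqrt{444677}$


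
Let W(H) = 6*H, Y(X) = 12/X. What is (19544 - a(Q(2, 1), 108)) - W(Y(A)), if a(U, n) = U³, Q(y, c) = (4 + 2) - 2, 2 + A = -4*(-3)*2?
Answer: 214244/11 ≈ 19477.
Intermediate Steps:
A = 22 (A = -2 - 4*(-3)*2 = -2 + 12*2 = -2 + 24 = 22)
Q(y, c) = 4 (Q(y, c) = 6 - 2 = 4)
(19544 - a(Q(2, 1), 108)) - W(Y(A)) = (19544 - 1*4³) - 6*12/22 = (19544 - 1*64) - 6*12*(1/22) = (19544 - 64) - 6*6/11 = 19480 - 1*36/11 = 19480 - 36/11 = 214244/11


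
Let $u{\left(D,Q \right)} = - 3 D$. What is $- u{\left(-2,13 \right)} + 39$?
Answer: $33$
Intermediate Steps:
$- u{\left(-2,13 \right)} + 39 = - \left(-3\right) \left(-2\right) + 39 = \left(-1\right) 6 + 39 = -6 + 39 = 33$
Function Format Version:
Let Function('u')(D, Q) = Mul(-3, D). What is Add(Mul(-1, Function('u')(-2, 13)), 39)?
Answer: 33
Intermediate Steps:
Add(Mul(-1, Function('u')(-2, 13)), 39) = Add(Mul(-1, Mul(-3, -2)), 39) = Add(Mul(-1, 6), 39) = Add(-6, 39) = 33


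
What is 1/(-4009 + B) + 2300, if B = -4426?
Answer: 19400499/8435 ≈ 2300.0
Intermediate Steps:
1/(-4009 + B) + 2300 = 1/(-4009 - 4426) + 2300 = 1/(-8435) + 2300 = -1/8435 + 2300 = 19400499/8435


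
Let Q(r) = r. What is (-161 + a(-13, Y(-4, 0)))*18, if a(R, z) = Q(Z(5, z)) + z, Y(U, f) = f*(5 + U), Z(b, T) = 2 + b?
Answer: -2772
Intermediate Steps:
a(R, z) = 7 + z (a(R, z) = (2 + 5) + z = 7 + z)
(-161 + a(-13, Y(-4, 0)))*18 = (-161 + (7 + 0*(5 - 4)))*18 = (-161 + (7 + 0*1))*18 = (-161 + (7 + 0))*18 = (-161 + 7)*18 = -154*18 = -2772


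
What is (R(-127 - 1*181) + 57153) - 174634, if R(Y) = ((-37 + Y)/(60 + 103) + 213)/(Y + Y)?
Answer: -5898033311/50204 ≈ -1.1748e+5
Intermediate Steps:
R(Y) = (34682/163 + Y/163)/(2*Y) (R(Y) = ((-37 + Y)/163 + 213)/((2*Y)) = ((-37 + Y)*(1/163) + 213)*(1/(2*Y)) = ((-37/163 + Y/163) + 213)*(1/(2*Y)) = (34682/163 + Y/163)*(1/(2*Y)) = (34682/163 + Y/163)/(2*Y))
(R(-127 - 1*181) + 57153) - 174634 = ((34682 + (-127 - 1*181))/(326*(-127 - 1*181)) + 57153) - 174634 = ((34682 + (-127 - 181))/(326*(-127 - 181)) + 57153) - 174634 = ((1/326)*(34682 - 308)/(-308) + 57153) - 174634 = ((1/326)*(-1/308)*34374 + 57153) - 174634 = (-17187/50204 + 57153) - 174634 = 2869292025/50204 - 174634 = -5898033311/50204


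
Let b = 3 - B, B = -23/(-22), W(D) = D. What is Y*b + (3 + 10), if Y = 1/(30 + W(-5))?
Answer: 7193/550 ≈ 13.078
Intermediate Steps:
B = 23/22 (B = -23*(-1/22) = 23/22 ≈ 1.0455)
Y = 1/25 (Y = 1/(30 - 5) = 1/25 ≈ 0.040000)
b = 43/22 (b = 3 - 1*23/22 = 3 - 23/22 = 43/22 ≈ 1.9545)
Y*b + (3 + 10) = (1/25)*(43/22) + (3 + 10) = 43/550 + 13 = 7193/550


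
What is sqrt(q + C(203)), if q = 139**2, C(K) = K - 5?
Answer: sqrt(19519) ≈ 139.71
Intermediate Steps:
C(K) = -5 + K
q = 19321
sqrt(q + C(203)) = sqrt(19321 + (-5 + 203)) = sqrt(19321 + 198) = sqrt(19519)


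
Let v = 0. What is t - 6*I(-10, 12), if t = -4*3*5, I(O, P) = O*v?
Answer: -60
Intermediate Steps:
I(O, P) = 0 (I(O, P) = O*0 = 0)
t = -60 (t = -12*5 = -60)
t - 6*I(-10, 12) = -60 - 6*0 = -60 + 0 = -60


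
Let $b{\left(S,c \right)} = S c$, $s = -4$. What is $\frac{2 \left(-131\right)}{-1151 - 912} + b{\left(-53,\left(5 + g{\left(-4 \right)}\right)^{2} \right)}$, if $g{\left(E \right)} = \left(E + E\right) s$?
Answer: $- \frac{149684829}{2063} \approx -72557.0$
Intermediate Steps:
$g{\left(E \right)} = - 8 E$ ($g{\left(E \right)} = \left(E + E\right) \left(-4\right) = 2 E \left(-4\right) = - 8 E$)
$\frac{2 \left(-131\right)}{-1151 - 912} + b{\left(-53,\left(5 + g{\left(-4 \right)}\right)^{2} \right)} = \frac{2 \left(-131\right)}{-1151 - 912} - 53 \left(5 - -32\right)^{2} = - \frac{262}{-1151 - 912} - 53 \left(5 + 32\right)^{2} = - \frac{262}{-2063} - 53 \cdot 37^{2} = \left(-262\right) \left(- \frac{1}{2063}\right) - 72557 = \frac{262}{2063} - 72557 = - \frac{149684829}{2063}$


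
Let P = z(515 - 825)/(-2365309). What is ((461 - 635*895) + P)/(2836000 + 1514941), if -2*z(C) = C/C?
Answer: -2686347659951/20582639811538 ≈ -0.13052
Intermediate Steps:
z(C) = -1/2 (z(C) = -C/(2*C) = -1/2*1 = -1/2)
P = 1/4730618 (P = -1/2/(-2365309) = -1/2*(-1/2365309) = 1/4730618 ≈ 2.1139e-7)
((461 - 635*895) + P)/(2836000 + 1514941) = ((461 - 635*895) + 1/4730618)/(2836000 + 1514941) = ((461 - 568325) + 1/4730618)/4350941 = (-567864 + 1/4730618)*(1/4350941) = -2686347659951/4730618*1/4350941 = -2686347659951/20582639811538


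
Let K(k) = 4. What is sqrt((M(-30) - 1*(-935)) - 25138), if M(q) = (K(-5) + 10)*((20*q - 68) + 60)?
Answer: 3*I*sqrt(3635) ≈ 180.87*I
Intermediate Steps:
M(q) = -112 + 280*q (M(q) = (4 + 10)*((20*q - 68) + 60) = 14*((-68 + 20*q) + 60) = 14*(-8 + 20*q) = -112 + 280*q)
sqrt((M(-30) - 1*(-935)) - 25138) = sqrt(((-112 + 280*(-30)) - 1*(-935)) - 25138) = sqrt(((-112 - 8400) + 935) - 25138) = sqrt((-8512 + 935) - 25138) = sqrt(-7577 - 25138) = sqrt(-32715) = 3*I*sqrt(3635)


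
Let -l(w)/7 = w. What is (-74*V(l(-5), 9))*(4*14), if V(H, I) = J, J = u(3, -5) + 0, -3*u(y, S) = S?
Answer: -20720/3 ≈ -6906.7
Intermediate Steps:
u(y, S) = -S/3
l(w) = -7*w
J = 5/3 (J = -⅓*(-5) + 0 = 5/3 + 0 = 5/3 ≈ 1.6667)
V(H, I) = 5/3
(-74*V(l(-5), 9))*(4*14) = (-74*5/3)*(4*14) = -370/3*56 = -20720/3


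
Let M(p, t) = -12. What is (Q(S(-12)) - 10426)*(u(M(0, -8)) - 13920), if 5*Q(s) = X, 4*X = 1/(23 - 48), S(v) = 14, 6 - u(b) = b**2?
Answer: 36642184029/250 ≈ 1.4657e+8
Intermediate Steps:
u(b) = 6 - b**2
X = -1/100 (X = 1/(4*(23 - 48)) = (1/4)/(-25) = (1/4)*(-1/25) = -1/100 ≈ -0.010000)
Q(s) = -1/500 (Q(s) = (1/5)*(-1/100) = -1/500)
(Q(S(-12)) - 10426)*(u(M(0, -8)) - 13920) = (-1/500 - 10426)*((6 - 1*(-12)**2) - 13920) = -5213001*((6 - 1*144) - 13920)/500 = -5213001*((6 - 144) - 13920)/500 = -5213001*(-138 - 13920)/500 = -5213001/500*(-14058) = 36642184029/250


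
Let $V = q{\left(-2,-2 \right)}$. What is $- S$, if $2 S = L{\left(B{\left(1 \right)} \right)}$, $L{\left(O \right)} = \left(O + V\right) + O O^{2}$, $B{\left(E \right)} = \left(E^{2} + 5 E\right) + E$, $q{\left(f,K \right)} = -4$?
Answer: $-173$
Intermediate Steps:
$V = -4$
$B{\left(E \right)} = E^{2} + 6 E$
$L{\left(O \right)} = -4 + O + O^{3}$ ($L{\left(O \right)} = \left(O - 4\right) + O O^{2} = \left(-4 + O\right) + O^{3} = -4 + O + O^{3}$)
$S = 173$ ($S = \frac{-4 + 1 \left(6 + 1\right) + \left(1 \left(6 + 1\right)\right)^{3}}{2} = \frac{-4 + 1 \cdot 7 + \left(1 \cdot 7\right)^{3}}{2} = \frac{-4 + 7 + 7^{3}}{2} = \frac{-4 + 7 + 343}{2} = \frac{1}{2} \cdot 346 = 173$)
$- S = \left(-1\right) 173 = -173$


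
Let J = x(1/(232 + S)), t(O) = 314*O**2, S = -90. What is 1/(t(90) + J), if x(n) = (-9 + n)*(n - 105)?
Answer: 20164/51304156393 ≈ 3.9303e-7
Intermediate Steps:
x(n) = (-105 + n)*(-9 + n) (x(n) = (-9 + n)*(-105 + n) = (-105 + n)*(-9 + n))
J = 19038793/20164 (J = 945 + (1/(232 - 90))**2 - 114/(232 - 90) = 945 + (1/142)**2 - 114/142 = 945 + (1/142)**2 - 114*1/142 = 945 + 1/20164 - 57/71 = 19038793/20164 ≈ 944.20)
1/(t(90) + J) = 1/(314*90**2 + 19038793/20164) = 1/(314*8100 + 19038793/20164) = 1/(2543400 + 19038793/20164) = 1/(51304156393/20164) = 20164/51304156393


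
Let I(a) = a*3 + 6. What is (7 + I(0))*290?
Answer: 3770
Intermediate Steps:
I(a) = 6 + 3*a (I(a) = 3*a + 6 = 6 + 3*a)
(7 + I(0))*290 = (7 + (6 + 3*0))*290 = (7 + (6 + 0))*290 = (7 + 6)*290 = 13*290 = 3770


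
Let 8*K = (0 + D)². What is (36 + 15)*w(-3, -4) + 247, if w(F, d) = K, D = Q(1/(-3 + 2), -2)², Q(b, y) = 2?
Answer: 349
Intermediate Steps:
D = 4 (D = 2² = 4)
K = 2 (K = (0 + 4)²/8 = (⅛)*4² = (⅛)*16 = 2)
w(F, d) = 2
(36 + 15)*w(-3, -4) + 247 = (36 + 15)*2 + 247 = 51*2 + 247 = 102 + 247 = 349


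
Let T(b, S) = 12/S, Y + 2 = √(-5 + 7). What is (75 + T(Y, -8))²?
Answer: 21609/4 ≈ 5402.3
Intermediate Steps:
Y = -2 + √2 (Y = -2 + √(-5 + 7) = -2 + √2 ≈ -0.58579)
(75 + T(Y, -8))² = (75 + 12/(-8))² = (75 + 12*(-⅛))² = (75 - 3/2)² = (147/2)² = 21609/4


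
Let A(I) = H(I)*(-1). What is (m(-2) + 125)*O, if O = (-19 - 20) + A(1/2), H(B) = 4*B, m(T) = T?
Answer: -5043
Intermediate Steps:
A(I) = -4*I (A(I) = (4*I)*(-1) = -4*I)
O = -41 (O = (-19 - 20) - 4/2 = -39 - 4*½ = -39 - 2 = -41)
(m(-2) + 125)*O = (-2 + 125)*(-41) = 123*(-41) = -5043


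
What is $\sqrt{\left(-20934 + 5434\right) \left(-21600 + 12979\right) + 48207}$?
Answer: $\sqrt{133673707} \approx 11562.0$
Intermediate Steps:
$\sqrt{\left(-20934 + 5434\right) \left(-21600 + 12979\right) + 48207} = \sqrt{\left(-15500\right) \left(-8621\right) + 48207} = \sqrt{133625500 + 48207} = \sqrt{133673707}$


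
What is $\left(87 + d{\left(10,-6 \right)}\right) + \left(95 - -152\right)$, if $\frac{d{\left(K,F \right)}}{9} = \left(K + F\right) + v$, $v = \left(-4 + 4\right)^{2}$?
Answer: $370$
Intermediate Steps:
$v = 0$ ($v = 0^{2} = 0$)
$d{\left(K,F \right)} = 9 F + 9 K$ ($d{\left(K,F \right)} = 9 \left(\left(K + F\right) + 0\right) = 9 \left(\left(F + K\right) + 0\right) = 9 \left(F + K\right) = 9 F + 9 K$)
$\left(87 + d{\left(10,-6 \right)}\right) + \left(95 - -152\right) = \left(87 + \left(9 \left(-6\right) + 9 \cdot 10\right)\right) + \left(95 - -152\right) = \left(87 + \left(-54 + 90\right)\right) + \left(95 + 152\right) = \left(87 + 36\right) + 247 = 123 + 247 = 370$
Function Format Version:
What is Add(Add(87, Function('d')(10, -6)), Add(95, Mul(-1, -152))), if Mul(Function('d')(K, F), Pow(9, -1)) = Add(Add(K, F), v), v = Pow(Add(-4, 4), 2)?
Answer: 370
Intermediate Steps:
v = 0 (v = Pow(0, 2) = 0)
Function('d')(K, F) = Add(Mul(9, F), Mul(9, K)) (Function('d')(K, F) = Mul(9, Add(Add(K, F), 0)) = Mul(9, Add(Add(F, K), 0)) = Mul(9, Add(F, K)) = Add(Mul(9, F), Mul(9, K)))
Add(Add(87, Function('d')(10, -6)), Add(95, Mul(-1, -152))) = Add(Add(87, Add(Mul(9, -6), Mul(9, 10))), Add(95, Mul(-1, -152))) = Add(Add(87, Add(-54, 90)), Add(95, 152)) = Add(Add(87, 36), 247) = Add(123, 247) = 370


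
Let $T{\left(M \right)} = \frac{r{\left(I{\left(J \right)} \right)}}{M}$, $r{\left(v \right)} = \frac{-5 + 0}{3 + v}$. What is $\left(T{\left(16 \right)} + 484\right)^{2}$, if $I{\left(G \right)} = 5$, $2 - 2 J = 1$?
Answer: $\frac{3837430809}{16384} \approx 2.3422 \cdot 10^{5}$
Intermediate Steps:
$J = \frac{1}{2}$ ($J = 1 - \frac{1}{2} = \frac{1}{2} \approx 0.5$)
$r{\left(v \right)} = - \frac{5}{3 + v}$
$T{\left(M \right)} = - \frac{5}{8 M}$ ($T{\left(M \right)} = \frac{\left(-5\right) \frac{1}{3 + 5}}{M} = \frac{\left(-5\right) \frac{1}{8}}{M} = - \frac{5}{8 M}$)
$\left(T{\left(16 \right)} + 484\right)^{2} = \left(- \frac{5}{8 \cdot 16} + 484\right)^{2} = \left(\left(- \frac{5}{8}\right) \frac{1}{16} + 484\right)^{2} = \left(- \frac{5}{128} + 484\right)^{2} = \left(\frac{61947}{128}\right)^{2} = \frac{3837430809}{16384}$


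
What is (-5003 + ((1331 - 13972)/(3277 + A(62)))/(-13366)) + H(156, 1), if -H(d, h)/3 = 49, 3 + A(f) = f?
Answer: -229633213759/44588976 ≈ -5150.0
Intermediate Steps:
A(f) = -3 + f
H(d, h) = -147 (H(d, h) = -3*49 = -147)
(-5003 + ((1331 - 13972)/(3277 + A(62)))/(-13366)) + H(156, 1) = (-5003 + ((1331 - 13972)/(3277 + (-3 + 62)))/(-13366)) - 147 = (-5003 - 12641/(3277 + 59)*(-1/13366)) - 147 = (-5003 - 12641/3336*(-1/13366)) - 147 = (-5003 + 12641/44588976) - 147 = -223078634287/44588976 - 147 = -229633213759/44588976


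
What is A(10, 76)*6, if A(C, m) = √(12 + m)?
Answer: 12*√22 ≈ 56.285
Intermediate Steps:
A(10, 76)*6 = √(12 + 76)*6 = √88*6 = (2*√22)*6 = 12*√22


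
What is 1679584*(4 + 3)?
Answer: 11757088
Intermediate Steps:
1679584*(4 + 3) = 1679584*7 = 11757088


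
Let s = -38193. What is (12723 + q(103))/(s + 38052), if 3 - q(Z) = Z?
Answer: -12623/141 ≈ -89.525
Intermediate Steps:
q(Z) = 3 - Z
(12723 + q(103))/(s + 38052) = (12723 + (3 - 1*103))/(-38193 + 38052) = (12723 + (3 - 103))/(-141) = (12723 - 100)*(-1/141) = 12623*(-1/141) = -12623/141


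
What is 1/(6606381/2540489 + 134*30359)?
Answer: 2540489/10334985150215 ≈ 2.4581e-7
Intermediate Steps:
1/(6606381/2540489 + 134*30359) = 1/(6606381*(1/2540489) + 4068106) = 1/(6606381/2540489 + 4068106) = 1/(10334985150215/2540489) = 2540489/10334985150215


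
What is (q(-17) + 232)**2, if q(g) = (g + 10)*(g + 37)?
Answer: 8464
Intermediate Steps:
q(g) = (10 + g)*(37 + g)
(q(-17) + 232)**2 = ((370 + (-17)**2 + 47*(-17)) + 232)**2 = ((370 + 289 - 799) + 232)**2 = (-140 + 232)**2 = 92**2 = 8464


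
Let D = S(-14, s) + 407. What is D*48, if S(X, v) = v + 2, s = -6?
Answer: 19344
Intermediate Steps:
S(X, v) = 2 + v
D = 403 (D = (2 - 6) + 407 = -4 + 407 = 403)
D*48 = 403*48 = 19344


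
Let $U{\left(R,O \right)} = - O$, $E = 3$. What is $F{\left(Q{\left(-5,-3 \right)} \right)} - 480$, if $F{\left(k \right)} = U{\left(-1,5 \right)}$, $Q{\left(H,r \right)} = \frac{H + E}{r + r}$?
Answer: $-485$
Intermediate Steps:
$Q{\left(H,r \right)} = \frac{3 + H}{2 r}$ ($Q{\left(H,r \right)} = \frac{H + 3}{r + r} = \frac{3 + H}{2 r}$)
$F{\left(k \right)} = -5$ ($F{\left(k \right)} = \left(-1\right) 5 = -5$)
$F{\left(Q{\left(-5,-3 \right)} \right)} - 480 = -5 - 480 = -485$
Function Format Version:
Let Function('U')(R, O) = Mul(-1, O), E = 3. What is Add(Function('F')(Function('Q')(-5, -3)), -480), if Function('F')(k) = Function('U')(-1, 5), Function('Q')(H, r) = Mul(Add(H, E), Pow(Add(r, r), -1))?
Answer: -485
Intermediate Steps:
Function('Q')(H, r) = Mul(Rational(1, 2), Pow(r, -1), Add(3, H)) (Function('Q')(H, r) = Mul(Add(H, 3), Pow(Add(r, r), -1)) = Mul(Add(3, H), Pow(Mul(2, r), -1)) = Mul(Add(3, H), Mul(Rational(1, 2), Pow(r, -1))) = Mul(Rational(1, 2), Pow(r, -1), Add(3, H)))
Function('F')(k) = -5 (Function('F')(k) = Mul(-1, 5) = -5)
Add(Function('F')(Function('Q')(-5, -3)), -480) = Add(-5, -480) = -485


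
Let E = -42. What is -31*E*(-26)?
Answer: -33852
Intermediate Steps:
-31*E*(-26) = -31*(-42)*(-26) = 1302*(-26) = -33852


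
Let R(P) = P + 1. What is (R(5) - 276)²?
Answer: 72900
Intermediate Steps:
R(P) = 1 + P
(R(5) - 276)² = ((1 + 5) - 276)² = (6 - 276)² = (-270)² = 72900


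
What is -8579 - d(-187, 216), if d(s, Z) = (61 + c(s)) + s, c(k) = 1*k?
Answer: -8266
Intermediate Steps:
c(k) = k
d(s, Z) = 61 + 2*s (d(s, Z) = (61 + s) + s = 61 + 2*s)
-8579 - d(-187, 216) = -8579 - (61 + 2*(-187)) = -8579 - (61 - 374) = -8579 - 1*(-313) = -8579 + 313 = -8266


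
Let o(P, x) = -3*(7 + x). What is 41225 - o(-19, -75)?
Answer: 41021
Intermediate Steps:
o(P, x) = -21 - 3*x
41225 - o(-19, -75) = 41225 - (-21 - 3*(-75)) = 41225 - (-21 + 225) = 41225 - 1*204 = 41225 - 204 = 41021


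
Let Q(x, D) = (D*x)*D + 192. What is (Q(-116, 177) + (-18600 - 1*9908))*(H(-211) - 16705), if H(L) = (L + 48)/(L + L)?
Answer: 12909046200280/211 ≈ 6.1180e+10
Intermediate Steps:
Q(x, D) = 192 + x*D² (Q(x, D) = x*D² + 192 = 192 + x*D²)
H(L) = (48 + L)/(2*L) (H(L) = (48 + L)/((2*L)) = (48 + L)*(1/(2*L)) = (48 + L)/(2*L))
(Q(-116, 177) + (-18600 - 1*9908))*(H(-211) - 16705) = ((192 - 116*177²) + (-18600 - 1*9908))*((½)*(48 - 211)/(-211) - 16705) = ((192 - 116*31329) + (-18600 - 9908))*((½)*(-1/211)*(-163) - 16705) = ((192 - 3634164) - 28508)*(163/422 - 16705) = (-3633972 - 28508)*(-7049347/422) = -3662480*(-7049347/422) = 12909046200280/211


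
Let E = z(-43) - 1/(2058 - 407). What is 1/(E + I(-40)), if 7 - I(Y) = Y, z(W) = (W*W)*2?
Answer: 1651/6182994 ≈ 0.00026702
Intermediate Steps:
z(W) = 2*W² (z(W) = W²*2 = 2*W²)
I(Y) = 7 - Y
E = 6105397/1651 (E = 2*(-43)² - 1/(2058 - 407) = 2*1849 - 1/1651 = 3698 - 1*1/1651 = 3698 - 1/1651 = 6105397/1651 ≈ 3698.0)
1/(E + I(-40)) = 1/(6105397/1651 + (7 - 1*(-40))) = 1/(6105397/1651 + (7 + 40)) = 1/(6105397/1651 + 47) = 1/(6182994/1651) = 1651/6182994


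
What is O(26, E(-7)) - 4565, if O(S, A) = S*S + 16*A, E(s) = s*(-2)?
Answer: -3665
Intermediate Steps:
E(s) = -2*s
O(S, A) = S² + 16*A
O(26, E(-7)) - 4565 = (26² + 16*(-2*(-7))) - 4565 = (676 + 16*14) - 4565 = (676 + 224) - 4565 = 900 - 4565 = -3665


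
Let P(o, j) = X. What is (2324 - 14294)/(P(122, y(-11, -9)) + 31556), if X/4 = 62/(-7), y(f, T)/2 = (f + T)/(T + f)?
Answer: -4655/12258 ≈ -0.37975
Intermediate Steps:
y(f, T) = 2 (y(f, T) = 2*((f + T)/(T + f)) = 2*((T + f)/(T + f)) = 2*1 = 2)
X = -248/7 (X = 4*(62/(-7)) = 4*(62*(-⅐)) = 4*(-62/7) = -248/7 ≈ -35.429)
P(o, j) = -248/7
(2324 - 14294)/(P(122, y(-11, -9)) + 31556) = (2324 - 14294)/(-248/7 + 31556) = -11970/220644/7 = -11970*7/220644 = -4655/12258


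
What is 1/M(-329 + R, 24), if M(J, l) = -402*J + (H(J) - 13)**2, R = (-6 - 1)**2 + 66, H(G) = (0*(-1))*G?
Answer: 1/86197 ≈ 1.1601e-5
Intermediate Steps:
H(G) = 0 (H(G) = 0*G = 0)
R = 115 (R = (-7)**2 + 66 = 49 + 66 = 115)
M(J, l) = 169 - 402*J (M(J, l) = -402*J + (0 - 13)**2 = -402*J + (-13)**2 = -402*J + 169 = 169 - 402*J)
1/M(-329 + R, 24) = 1/(169 - 402*(-329 + 115)) = 1/(169 - 402*(-214)) = 1/(169 + 86028) = 1/86197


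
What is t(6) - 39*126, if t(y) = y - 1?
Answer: -4909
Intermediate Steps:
t(y) = -1 + y
t(6) - 39*126 = (-1 + 6) - 39*126 = 5 - 4914 = -4909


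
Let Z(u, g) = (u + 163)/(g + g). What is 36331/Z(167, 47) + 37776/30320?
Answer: 647242016/62535 ≈ 10350.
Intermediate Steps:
Z(u, g) = (163 + u)/(2*g) (Z(u, g) = (163 + u)/((2*g)) = (163 + u)*(1/(2*g)) = (163 + u)/(2*g))
36331/Z(167, 47) + 37776/30320 = 36331/(((1/2)*(163 + 167)/47)) + 37776/30320 = 36331/(((1/2)*(1/47)*330)) + 37776*(1/30320) = 36331/(165/47) + 2361/1895 = 36331*(47/165) + 2361/1895 = 1707557/165 + 2361/1895 = 647242016/62535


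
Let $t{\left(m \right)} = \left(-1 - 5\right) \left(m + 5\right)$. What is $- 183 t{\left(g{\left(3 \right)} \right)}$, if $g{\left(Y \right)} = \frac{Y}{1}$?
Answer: $8784$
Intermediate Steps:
$g{\left(Y \right)} = Y$ ($g{\left(Y \right)} = Y 1 = Y$)
$t{\left(m \right)} = -30 - 6 m$ ($t{\left(m \right)} = - 6 \left(5 + m\right) = -30 - 6 m$)
$- 183 t{\left(g{\left(3 \right)} \right)} = - 183 \left(-30 - 18\right) = \left(-183\right) \left(-48\right) = 8784$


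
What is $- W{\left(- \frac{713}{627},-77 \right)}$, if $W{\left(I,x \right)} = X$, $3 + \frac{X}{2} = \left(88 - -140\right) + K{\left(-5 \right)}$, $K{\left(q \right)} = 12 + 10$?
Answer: $-494$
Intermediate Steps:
$K{\left(q \right)} = 22$
$X = 494$ ($X = -6 + 2 \left(\left(88 - -140\right) + 22\right) = -6 + 2 \left(\left(88 + 140\right) + 22\right) = -6 + 2 \left(228 + 22\right) = -6 + 2 \cdot 250 = -6 + 500 = 494$)
$W{\left(I,x \right)} = 494$
$- W{\left(- \frac{713}{627},-77 \right)} = \left(-1\right) 494 = -494$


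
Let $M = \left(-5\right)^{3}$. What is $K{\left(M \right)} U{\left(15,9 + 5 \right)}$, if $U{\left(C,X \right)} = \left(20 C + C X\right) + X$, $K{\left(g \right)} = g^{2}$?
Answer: $8187500$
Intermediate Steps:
$M = -125$
$U{\left(C,X \right)} = X + 20 C + C X$
$K{\left(M \right)} U{\left(15,9 + 5 \right)} = \left(-125\right)^{2} \left(\left(9 + 5\right) + 20 \cdot 15 + 15 \left(9 + 5\right)\right) = 15625 \left(14 + 300 + 15 \cdot 14\right) = 15625 \left(14 + 300 + 210\right) = 15625 \cdot 524 = 8187500$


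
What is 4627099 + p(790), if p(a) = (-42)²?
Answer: 4628863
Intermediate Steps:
p(a) = 1764
4627099 + p(790) = 4627099 + 1764 = 4628863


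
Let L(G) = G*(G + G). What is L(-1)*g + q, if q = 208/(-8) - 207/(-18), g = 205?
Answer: 791/2 ≈ 395.50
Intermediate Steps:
L(G) = 2*G² (L(G) = G*(2*G) = 2*G²)
q = -29/2 (q = 208*(-⅛) - 207*(-1/18) = -26 + 23/2 = -29/2 ≈ -14.500)
L(-1)*g + q = (2*(-1)²)*205 - 29/2 = (2*1)*205 - 29/2 = 2*205 - 29/2 = 410 - 29/2 = 791/2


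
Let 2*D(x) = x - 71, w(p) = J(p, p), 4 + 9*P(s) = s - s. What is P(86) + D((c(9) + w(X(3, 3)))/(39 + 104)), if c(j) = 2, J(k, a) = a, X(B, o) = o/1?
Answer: -46238/1287 ≈ -35.927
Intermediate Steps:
X(B, o) = o (X(B, o) = o*1 = o)
P(s) = -4/9 (P(s) = -4/9 + (s - s)/9 = -4/9 + (1/9)*0 = -4/9 + 0 = -4/9)
w(p) = p
D(x) = -71/2 + x/2 (D(x) = (x - 71)/2 = (-71 + x)/2 = -71/2 + x/2)
P(86) + D((c(9) + w(X(3, 3)))/(39 + 104)) = -4/9 + (-71/2 + ((2 + 3)/(39 + 104))/2) = -4/9 + (-71/2 + (5/143)/2) = -4/9 + (-71/2 + (5*(1/143))/2) = -4/9 + (-71/2 + (1/2)*(5/143)) = -4/9 + (-71/2 + 5/286) = -4/9 - 5074/143 = -46238/1287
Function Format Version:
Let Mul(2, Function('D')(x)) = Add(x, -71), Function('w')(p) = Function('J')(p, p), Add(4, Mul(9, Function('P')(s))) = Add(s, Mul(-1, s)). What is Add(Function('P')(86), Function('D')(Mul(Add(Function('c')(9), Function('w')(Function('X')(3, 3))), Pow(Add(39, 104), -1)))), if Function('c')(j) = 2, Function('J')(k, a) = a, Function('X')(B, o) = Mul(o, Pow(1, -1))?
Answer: Rational(-46238, 1287) ≈ -35.927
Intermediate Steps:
Function('X')(B, o) = o (Function('X')(B, o) = Mul(o, 1) = o)
Function('P')(s) = Rational(-4, 9) (Function('P')(s) = Add(Rational(-4, 9), Mul(Rational(1, 9), Add(s, Mul(-1, s)))) = Add(Rational(-4, 9), Mul(Rational(1, 9), 0)) = Add(Rational(-4, 9), 0) = Rational(-4, 9))
Function('w')(p) = p
Function('D')(x) = Add(Rational(-71, 2), Mul(Rational(1, 2), x)) (Function('D')(x) = Mul(Rational(1, 2), Add(x, -71)) = Mul(Rational(1, 2), Add(-71, x)) = Add(Rational(-71, 2), Mul(Rational(1, 2), x)))
Add(Function('P')(86), Function('D')(Mul(Add(Function('c')(9), Function('w')(Function('X')(3, 3))), Pow(Add(39, 104), -1)))) = Add(Rational(-4, 9), Add(Rational(-71, 2), Mul(Rational(1, 2), Mul(Add(2, 3), Pow(Add(39, 104), -1))))) = Add(Rational(-4, 9), Add(Rational(-71, 2), Mul(Rational(1, 2), Mul(5, Pow(143, -1))))) = Add(Rational(-4, 9), Add(Rational(-71, 2), Mul(Rational(1, 2), Mul(5, Rational(1, 143))))) = Add(Rational(-4, 9), Add(Rational(-71, 2), Mul(Rational(1, 2), Rational(5, 143)))) = Add(Rational(-4, 9), Add(Rational(-71, 2), Rational(5, 286))) = Add(Rational(-4, 9), Rational(-5074, 143)) = Rational(-46238, 1287)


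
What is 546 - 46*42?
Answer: -1386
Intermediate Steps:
546 - 46*42 = 546 - 1*1932 = 546 - 1932 = -1386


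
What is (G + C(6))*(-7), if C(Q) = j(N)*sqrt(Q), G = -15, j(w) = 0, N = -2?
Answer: 105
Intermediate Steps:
C(Q) = 0 (C(Q) = 0*sqrt(Q) = 0)
(G + C(6))*(-7) = (-15 + 0)*(-7) = -15*(-7) = 105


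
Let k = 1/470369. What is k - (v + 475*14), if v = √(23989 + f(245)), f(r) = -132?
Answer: -3127953849/470369 - √23857 ≈ -6804.5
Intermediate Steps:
v = √23857 (v = √(23989 - 132) = √23857 ≈ 154.46)
k = 1/470369 ≈ 2.1260e-6
k - (v + 475*14) = 1/470369 - (√23857 + 475*14) = 1/470369 - (√23857 + 6650) = 1/470369 - (6650 + √23857) = 1/470369 + (-6650 - √23857) = -3127953849/470369 - √23857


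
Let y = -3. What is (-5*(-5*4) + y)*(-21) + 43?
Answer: -1994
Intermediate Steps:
(-5*(-5*4) + y)*(-21) + 43 = (-5*(-5*4) - 3)*(-21) + 43 = (-(-100) - 3)*(-21) + 43 = (-5*(-20) - 3)*(-21) + 43 = (100 - 3)*(-21) + 43 = 97*(-21) + 43 = -2037 + 43 = -1994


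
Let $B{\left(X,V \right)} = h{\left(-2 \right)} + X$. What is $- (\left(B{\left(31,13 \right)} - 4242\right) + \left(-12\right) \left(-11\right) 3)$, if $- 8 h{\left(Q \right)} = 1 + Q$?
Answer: $\frac{30519}{8} \approx 3814.9$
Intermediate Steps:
$h{\left(Q \right)} = - \frac{1}{8} - \frac{Q}{8}$ ($h{\left(Q \right)} = - \frac{1 + Q}{8} = - \frac{1}{8} - \frac{Q}{8}$)
$B{\left(X,V \right)} = \frac{1}{8} + X$ ($B{\left(X,V \right)} = \left(- \frac{1}{8} - - \frac{1}{4}\right) + X = \left(- \frac{1}{8} + \frac{1}{4}\right) + X = \frac{1}{8} + X$)
$- (\left(B{\left(31,13 \right)} - 4242\right) + \left(-12\right) \left(-11\right) 3) = - (\left(\left(\frac{1}{8} + 31\right) - 4242\right) + \left(-12\right) \left(-11\right) 3) = - (\left(\frac{249}{8} - 4242\right) + 132 \cdot 3) = - (- \frac{33687}{8} + 396) = \left(-1\right) \left(- \frac{30519}{8}\right) = \frac{30519}{8}$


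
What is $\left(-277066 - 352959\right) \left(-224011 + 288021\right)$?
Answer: $-40327900250$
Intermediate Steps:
$\left(-277066 - 352959\right) \left(-224011 + 288021\right) = \left(-630025\right) 64010 = -40327900250$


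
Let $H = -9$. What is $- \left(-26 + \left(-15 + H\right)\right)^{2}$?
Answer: $-2500$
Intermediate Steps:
$- \left(-26 + \left(-15 + H\right)\right)^{2} = - \left(-26 - 24\right)^{2} = - \left(-50\right)^{2} = \left(-1\right) 2500 = -2500$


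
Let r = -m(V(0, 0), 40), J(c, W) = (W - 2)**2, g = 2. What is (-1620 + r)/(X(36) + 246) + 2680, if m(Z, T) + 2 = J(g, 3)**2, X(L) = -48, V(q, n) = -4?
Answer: 529021/198 ≈ 2671.8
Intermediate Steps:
J(c, W) = (-2 + W)**2
m(Z, T) = -1 (m(Z, T) = -2 + ((-2 + 3)**2)**2 = -2 + (1**2)**2 = -2 + 1**2 = -2 + 1 = -1)
r = 1 (r = -1*(-1) = 1)
(-1620 + r)/(X(36) + 246) + 2680 = (-1620 + 1)/(-48 + 246) + 2680 = -1619/198 + 2680 = 529021/198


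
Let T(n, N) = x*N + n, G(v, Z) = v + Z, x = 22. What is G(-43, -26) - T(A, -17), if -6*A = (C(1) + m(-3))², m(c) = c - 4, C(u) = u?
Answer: 311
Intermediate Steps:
G(v, Z) = Z + v
m(c) = -4 + c
A = -6 (A = -(1 + (-4 - 3))²/6 = -(1 - 7)²/6 = -⅙*(-6)² = -⅙*36 = -6)
T(n, N) = n + 22*N (T(n, N) = 22*N + n = n + 22*N)
G(-43, -26) - T(A, -17) = (-26 - 43) - (-6 + 22*(-17)) = -69 - (-6 - 374) = -69 - 1*(-380) = -69 + 380 = 311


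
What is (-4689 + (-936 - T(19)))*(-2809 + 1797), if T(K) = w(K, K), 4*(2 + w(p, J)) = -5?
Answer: 5689211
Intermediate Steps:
w(p, J) = -13/4 (w(p, J) = -2 + (1/4)*(-5) = -2 - 5/4 = -13/4)
T(K) = -13/4
(-4689 + (-936 - T(19)))*(-2809 + 1797) = (-4689 + (-936 - 1*(-13/4)))*(-2809 + 1797) = (-4689 + (-936 + 13/4))*(-1012) = (-4689 - 3731/4)*(-1012) = -22487/4*(-1012) = 5689211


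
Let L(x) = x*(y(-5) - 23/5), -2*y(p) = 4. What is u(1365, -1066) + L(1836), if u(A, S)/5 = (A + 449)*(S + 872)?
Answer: -8858488/5 ≈ -1.7717e+6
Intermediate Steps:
u(A, S) = 5*(449 + A)*(872 + S) (u(A, S) = 5*((A + 449)*(S + 872)) = 5*((449 + A)*(872 + S)) = 5*(449 + A)*(872 + S))
y(p) = -2 (y(p) = -½*4 = -2)
L(x) = -33*x/5 (L(x) = x*(-2 - 23/5) = x*(-33/5) = -33*x/5)
u(1365, -1066) + L(1836) = (1957640 + 2245*(-1066) + 4360*1365 + 5*1365*(-1066)) - 33/5*1836 = (1957640 - 2393170 + 5951400 - 7275450) - 60588/5 = -1759580 - 60588/5 = -8858488/5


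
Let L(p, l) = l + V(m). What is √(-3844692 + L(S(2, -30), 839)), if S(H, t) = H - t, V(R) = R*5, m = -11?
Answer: 2*I*√960977 ≈ 1960.6*I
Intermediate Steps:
V(R) = 5*R
L(p, l) = -55 + l (L(p, l) = l + 5*(-11) = l - 55 = -55 + l)
√(-3844692 + L(S(2, -30), 839)) = √(-3844692 + (-55 + 839)) = √(-3844692 + 784) = √(-3843908) = 2*I*√960977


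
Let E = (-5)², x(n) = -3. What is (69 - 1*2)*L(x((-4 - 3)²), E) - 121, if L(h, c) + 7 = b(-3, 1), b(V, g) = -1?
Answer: -657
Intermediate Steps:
E = 25
L(h, c) = -8 (L(h, c) = -7 - 1 = -8)
(69 - 1*2)*L(x((-4 - 3)²), E) - 121 = (69 - 1*2)*(-8) - 121 = (69 - 2)*(-8) - 121 = 67*(-8) - 121 = -536 - 121 = -657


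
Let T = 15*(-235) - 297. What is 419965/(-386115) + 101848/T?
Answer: -1364338225/49191051 ≈ -27.736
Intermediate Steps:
T = -3822 (T = -3525 - 297 = -3822)
419965/(-386115) + 101848/T = 419965/(-386115) + 101848/(-3822) = 419965*(-1/386115) + 101848*(-1/3822) = -83993/77223 - 50924/1911 = -1364338225/49191051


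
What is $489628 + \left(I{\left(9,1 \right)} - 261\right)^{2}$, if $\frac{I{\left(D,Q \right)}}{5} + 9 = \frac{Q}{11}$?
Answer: $\frac{70541309}{121} \approx 5.8299 \cdot 10^{5}$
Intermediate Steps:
$I{\left(D,Q \right)} = -45 + \frac{5 Q}{11}$ ($I{\left(D,Q \right)} = -45 + 5 \frac{Q}{11} = -45 + \frac{5 Q}{11}$)
$489628 + \left(I{\left(9,1 \right)} - 261\right)^{2} = 489628 + \left(\left(-45 + \frac{5}{11} \cdot 1\right) - 261\right)^{2} = 489628 + \left(\left(-45 + \frac{5}{11}\right) - 261\right)^{2} = 489628 + \left(- \frac{490}{11} - 261\right)^{2} = 489628 + \left(- \frac{3361}{11}\right)^{2} = 489628 + \frac{11296321}{121} = \frac{70541309}{121}$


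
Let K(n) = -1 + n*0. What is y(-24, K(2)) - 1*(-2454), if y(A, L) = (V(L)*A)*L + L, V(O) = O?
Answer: 2429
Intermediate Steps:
K(n) = -1 (K(n) = -1 + 0 = -1)
y(A, L) = L + A*L² (y(A, L) = (L*A)*L + L = (A*L)*L + L = A*L² + L = L + A*L²)
y(-24, K(2)) - 1*(-2454) = -(1 - 24*(-1)) - 1*(-2454) = -(1 + 24) + 2454 = -1*25 + 2454 = -25 + 2454 = 2429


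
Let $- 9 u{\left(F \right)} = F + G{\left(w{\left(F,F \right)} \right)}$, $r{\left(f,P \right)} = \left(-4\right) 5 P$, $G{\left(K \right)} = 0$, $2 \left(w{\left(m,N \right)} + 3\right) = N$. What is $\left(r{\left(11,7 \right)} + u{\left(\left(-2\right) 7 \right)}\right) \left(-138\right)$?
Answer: $\frac{57316}{3} \approx 19105.0$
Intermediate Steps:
$w{\left(m,N \right)} = -3 + \frac{N}{2}$
$r{\left(f,P \right)} = - 20 P$
$u{\left(F \right)} = - \frac{F}{9}$ ($u{\left(F \right)} = - \frac{F + 0}{9} = - \frac{F}{9}$)
$\left(r{\left(11,7 \right)} + u{\left(\left(-2\right) 7 \right)}\right) \left(-138\right) = \left(\left(-20\right) 7 - \frac{\left(-2\right) 7}{9}\right) \left(-138\right) = \left(-140 - - \frac{14}{9}\right) \left(-138\right) = \left(-140 + \frac{14}{9}\right) \left(-138\right) = \left(- \frac{1246}{9}\right) \left(-138\right) = \frac{57316}{3}$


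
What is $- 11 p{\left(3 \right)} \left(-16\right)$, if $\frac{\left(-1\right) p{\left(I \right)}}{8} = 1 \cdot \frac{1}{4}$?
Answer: $-352$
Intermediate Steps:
$p{\left(I \right)} = -2$ ($p{\left(I \right)} = - 8 \cdot 1 \cdot \frac{1}{4} = \left(-8\right) \frac{1}{4} = -2$)
$- 11 p{\left(3 \right)} \left(-16\right) = \left(-11\right) \left(-2\right) \left(-16\right) = 22 \left(-16\right) = -352$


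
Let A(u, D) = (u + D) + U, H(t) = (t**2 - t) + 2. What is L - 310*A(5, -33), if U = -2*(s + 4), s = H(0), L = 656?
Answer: 13056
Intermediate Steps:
H(t) = 2 + t**2 - t
s = 2 (s = 2 + 0**2 - 1*0 = 2 + 0 + 0 = 2)
U = -12 (U = -2*(2 + 4) = -2*6 = -12)
A(u, D) = -12 + D + u (A(u, D) = (u + D) - 12 = (D + u) - 12 = -12 + D + u)
L - 310*A(5, -33) = 656 - 310*(-12 - 33 + 5) = 656 - 310*(-40) = 656 + 12400 = 13056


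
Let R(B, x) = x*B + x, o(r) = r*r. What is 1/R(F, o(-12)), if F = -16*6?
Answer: -1/13680 ≈ -7.3099e-5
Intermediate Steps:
o(r) = r²
F = -96
R(B, x) = x + B*x (R(B, x) = B*x + x = x + B*x)
1/R(F, o(-12)) = 1/((-12)²*(1 - 96)) = 1/(144*(-95)) = 1/(-13680) = -1/13680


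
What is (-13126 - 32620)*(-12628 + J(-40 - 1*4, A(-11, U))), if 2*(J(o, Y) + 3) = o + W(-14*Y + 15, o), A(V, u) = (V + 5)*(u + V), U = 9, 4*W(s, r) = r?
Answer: 579075741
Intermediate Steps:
W(s, r) = r/4
A(V, u) = (5 + V)*(V + u)
J(o, Y) = -3 + 5*o/8 (J(o, Y) = -3 + (o + o/4)/2 = -3 + (5*o/4)/2 = -3 + 5*o/8)
(-13126 - 32620)*(-12628 + J(-40 - 1*4, A(-11, U))) = (-13126 - 32620)*(-12628 + (-3 + 5*(-40 - 1*4)/8)) = -45746*(-12628 + (-3 + 5*(-40 - 4)/8)) = -45746*(-12628 + (-3 + (5/8)*(-44))) = -45746*(-12628 + (-3 - 55/2)) = -45746*(-12628 - 61/2) = -45746*(-25317/2) = 579075741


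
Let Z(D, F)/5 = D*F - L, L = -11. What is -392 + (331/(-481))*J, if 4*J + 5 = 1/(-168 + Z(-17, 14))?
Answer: -245144057/626743 ≈ -391.14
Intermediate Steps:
Z(D, F) = 55 + 5*D*F (Z(D, F) = 5*(D*F - 1*(-11)) = 5*(D*F + 11) = 5*(11 + D*F) = 55 + 5*D*F)
J = -1629/1303 (J = -5/4 + 1/(4*(-168 + (55 + 5*(-17)*14))) = -5/4 + 1/(4*(-168 + (55 - 1190))) = -5/4 + 1/(4*(-168 - 1135)) = -5/4 + (¼)/(-1303) = -5/4 + (¼)*(-1/1303) = -5/4 - 1/5212 = -1629/1303 ≈ -1.2502)
-392 + (331/(-481))*J = -392 + (331/(-481))*(-1629/1303) = -392 + (331*(-1/481))*(-1629/1303) = -392 - 331/481*(-1629/1303) = -392 + 539199/626743 = -245144057/626743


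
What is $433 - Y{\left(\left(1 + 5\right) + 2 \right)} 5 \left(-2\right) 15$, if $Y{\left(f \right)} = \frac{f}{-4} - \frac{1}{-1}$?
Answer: $283$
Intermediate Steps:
$Y{\left(f \right)} = 1 - \frac{f}{4}$ ($Y{\left(f \right)} = f \left(- \frac{1}{4}\right) - -1 = - \frac{f}{4} + 1 = 1 - \frac{f}{4}$)
$433 - Y{\left(\left(1 + 5\right) + 2 \right)} 5 \left(-2\right) 15 = 433 - \left(1 - \frac{\left(1 + 5\right) + 2}{4}\right) 5 \left(-2\right) 15 = 433 - \left(1 - \frac{6 + 2}{4}\right) 5 \left(-2\right) 15 = 433 - \left(1 - 2\right) 5 \left(-2\right) 15 = 433 - \left(-1\right) 5 \left(-2\right) 15 = 433 - \left(-5\right) \left(-2\right) 15 = 433 - 10 \cdot 15 = 433 - 150 = 283$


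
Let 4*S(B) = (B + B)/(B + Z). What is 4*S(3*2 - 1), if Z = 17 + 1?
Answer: 10/23 ≈ 0.43478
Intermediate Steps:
Z = 18
S(B) = B/(2*(18 + B)) (S(B) = ((B + B)/(B + 18))/4 = ((2*B)/(18 + B))/4 = (2*B/(18 + B))/4 = B/(2*(18 + B)))
4*S(3*2 - 1) = 4*((3*2 - 1)/(2*(18 + (3*2 - 1)))) = 4*((6 - 1)/(2*(18 + (6 - 1)))) = 4*((½)*5/(18 + 5)) = 4*((½)*5/23) = 4*((½)*5*(1/23)) = 4*(5/46) = 10/23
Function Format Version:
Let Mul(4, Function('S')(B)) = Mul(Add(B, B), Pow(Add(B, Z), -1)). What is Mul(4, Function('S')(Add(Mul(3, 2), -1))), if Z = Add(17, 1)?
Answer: Rational(10, 23) ≈ 0.43478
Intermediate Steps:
Z = 18
Function('S')(B) = Mul(Rational(1, 2), B, Pow(Add(18, B), -1)) (Function('S')(B) = Mul(Rational(1, 4), Mul(Add(B, B), Pow(Add(B, 18), -1))) = Mul(Rational(1, 4), Mul(Mul(2, B), Pow(Add(18, B), -1))) = Mul(Rational(1, 4), Mul(2, B, Pow(Add(18, B), -1))) = Mul(Rational(1, 2), B, Pow(Add(18, B), -1)))
Mul(4, Function('S')(Add(Mul(3, 2), -1))) = Mul(4, Mul(Rational(1, 2), Add(Mul(3, 2), -1), Pow(Add(18, Add(Mul(3, 2), -1)), -1))) = Mul(4, Mul(Rational(1, 2), Add(6, -1), Pow(Add(18, Add(6, -1)), -1))) = Mul(4, Mul(Rational(1, 2), 5, Pow(Add(18, 5), -1))) = Mul(4, Mul(Rational(1, 2), 5, Pow(23, -1))) = Mul(4, Mul(Rational(1, 2), 5, Rational(1, 23))) = Mul(4, Rational(5, 46)) = Rational(10, 23)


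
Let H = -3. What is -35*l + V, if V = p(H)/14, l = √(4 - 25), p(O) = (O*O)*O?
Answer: -27/14 - 35*I*√21 ≈ -1.9286 - 160.39*I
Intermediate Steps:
p(O) = O³ (p(O) = O²*O = O³)
l = I*√21 (l = √(-21) = I*√21 ≈ 4.5826*I)
V = -27/14 (V = (-3)³/14 = -27*1/14 = -27/14 ≈ -1.9286)
-35*l + V = -35*I*√21 - 27/14 = -27/14 - 35*I*√21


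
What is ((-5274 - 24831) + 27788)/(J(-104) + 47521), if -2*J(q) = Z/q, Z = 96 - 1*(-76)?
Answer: -120484/2471135 ≈ -0.048757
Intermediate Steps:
Z = 172 (Z = 96 + 76 = 172)
J(q) = -86/q
((-5274 - 24831) + 27788)/(J(-104) + 47521) = ((-5274 - 24831) + 27788)/(-86/(-104) + 47521) = (-30105 + 27788)/(-86*(-1/104) + 47521) = -2317/(43/52 + 47521) = -2317/2471135/52 = -2317*52/2471135 = -120484/2471135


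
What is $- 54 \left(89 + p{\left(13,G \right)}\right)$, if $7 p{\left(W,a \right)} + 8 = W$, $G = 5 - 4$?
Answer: $- \frac{33912}{7} \approx -4844.6$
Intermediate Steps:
$G = 1$ ($G = 5 - 4 = 1$)
$p{\left(W,a \right)} = - \frac{8}{7} + \frac{W}{7}$
$- 54 \left(89 + p{\left(13,G \right)}\right) = - 54 \left(89 + \left(- \frac{8}{7} + \frac{1}{7} \cdot 13\right)\right) = - 54 \left(89 + \left(- \frac{8}{7} + \frac{13}{7}\right)\right) = - 54 \left(89 + \frac{5}{7}\right) = \left(-54\right) \frac{628}{7} = - \frac{33912}{7}$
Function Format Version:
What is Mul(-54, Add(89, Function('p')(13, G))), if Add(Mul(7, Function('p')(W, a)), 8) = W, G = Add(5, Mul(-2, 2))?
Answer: Rational(-33912, 7) ≈ -4844.6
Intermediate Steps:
G = 1 (G = Add(5, -4) = 1)
Function('p')(W, a) = Add(Rational(-8, 7), Mul(Rational(1, 7), W))
Mul(-54, Add(89, Function('p')(13, G))) = Mul(-54, Add(89, Add(Rational(-8, 7), Mul(Rational(1, 7), 13)))) = Mul(-54, Add(89, Add(Rational(-8, 7), Rational(13, 7)))) = Mul(-54, Add(89, Rational(5, 7))) = Mul(-54, Rational(628, 7)) = Rational(-33912, 7)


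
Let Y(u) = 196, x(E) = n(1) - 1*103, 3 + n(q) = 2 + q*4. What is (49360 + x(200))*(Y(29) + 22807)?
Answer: 1133127780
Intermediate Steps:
n(q) = -1 + 4*q (n(q) = -3 + (2 + q*4) = -3 + (2 + 4*q) = -1 + 4*q)
x(E) = -100 (x(E) = (-1 + 4*1) - 1*103 = (-1 + 4) - 103 = 3 - 103 = -100)
(49360 + x(200))*(Y(29) + 22807) = (49360 - 100)*(196 + 22807) = 49260*23003 = 1133127780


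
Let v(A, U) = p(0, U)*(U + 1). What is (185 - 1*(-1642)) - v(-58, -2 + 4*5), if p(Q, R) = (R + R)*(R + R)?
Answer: -22797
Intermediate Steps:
p(Q, R) = 4*R**2 (p(Q, R) = (2*R)*(2*R) = 4*R**2)
v(A, U) = 4*U**2*(1 + U) (v(A, U) = (4*U**2)*(U + 1) = (4*U**2)*(1 + U) = 4*U**2*(1 + U))
(185 - 1*(-1642)) - v(-58, -2 + 4*5) = (185 - 1*(-1642)) - 4*(-2 + 4*5)**2*(1 + (-2 + 4*5)) = (185 + 1642) - 4*(-2 + 20)**2*(1 + (-2 + 20)) = 1827 - 4*18**2*(1 + 18) = 1827 - 4*324*19 = 1827 - 1*24624 = 1827 - 24624 = -22797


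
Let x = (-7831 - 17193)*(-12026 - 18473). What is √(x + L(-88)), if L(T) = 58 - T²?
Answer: √763199290 ≈ 27626.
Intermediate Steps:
x = 763206976 (x = -25024*(-30499) = 763206976)
√(x + L(-88)) = √(763206976 + (58 - 1*(-88)²)) = √(763206976 + (58 - 1*7744)) = √(763206976 + (58 - 7744)) = √(763206976 - 7686) = √763199290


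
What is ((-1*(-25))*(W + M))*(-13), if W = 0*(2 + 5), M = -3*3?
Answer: 2925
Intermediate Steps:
M = -9
W = 0 (W = 0*7 = 0)
((-1*(-25))*(W + M))*(-13) = ((-1*(-25))*(0 - 9))*(-13) = (25*(-9))*(-13) = -225*(-13) = 2925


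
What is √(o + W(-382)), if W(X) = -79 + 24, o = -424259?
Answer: 3*I*√47146 ≈ 651.39*I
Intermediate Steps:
W(X) = -55
√(o + W(-382)) = √(-424259 - 55) = √(-424314) = 3*I*√47146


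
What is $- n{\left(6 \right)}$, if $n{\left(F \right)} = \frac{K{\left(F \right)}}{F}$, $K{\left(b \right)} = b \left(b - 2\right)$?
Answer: $-4$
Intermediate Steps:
$K{\left(b \right)} = b \left(-2 + b\right)$
$n{\left(F \right)} = -2 + F$ ($n{\left(F \right)} = \frac{F \left(-2 + F\right)}{F} = -2 + F$)
$- n{\left(6 \right)} = - (-2 + 6) = \left(-1\right) 4 = -4$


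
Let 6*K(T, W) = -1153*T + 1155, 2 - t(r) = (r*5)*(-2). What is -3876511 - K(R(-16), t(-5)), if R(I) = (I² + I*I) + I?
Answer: -22688333/6 ≈ -3.7814e+6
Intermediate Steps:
R(I) = I + 2*I² (R(I) = (I² + I²) + I = 2*I² + I = I + 2*I²)
t(r) = 2 + 10*r (t(r) = 2 - r*5*(-2) = 2 - 5*r*(-2) = 2 - (-10)*r = 2 + 10*r)
K(T, W) = 385/2 - 1153*T/6 (K(T, W) = (-1153*T + 1155)/6 = (1155 - 1153*T)/6 = 385/2 - 1153*T/6)
-3876511 - K(R(-16), t(-5)) = -3876511 - (385/2 - (-9224)*(1 + 2*(-16))/3) = -3876511 - (385/2 - (-9224)*(1 - 32)/3) = -3876511 - (385/2 - (-9224)*(-31)/3) = -3876511 - (385/2 - 1153/6*496) = -3876511 - (385/2 - 285944/3) = -3876511 - 1*(-570733/6) = -3876511 + 570733/6 = -22688333/6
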